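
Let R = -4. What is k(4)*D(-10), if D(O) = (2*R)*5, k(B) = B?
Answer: -160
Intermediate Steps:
D(O) = -40 (D(O) = (2*(-4))*5 = -8*5 = -40)
k(4)*D(-10) = 4*(-40) = -160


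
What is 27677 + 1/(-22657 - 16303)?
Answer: 1078295919/38960 ≈ 27677.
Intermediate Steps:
27677 + 1/(-22657 - 16303) = 27677 + 1/(-38960) = 27677 - 1/38960 = 1078295919/38960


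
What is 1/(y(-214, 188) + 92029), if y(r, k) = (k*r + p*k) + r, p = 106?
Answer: 1/71511 ≈ 1.3984e-5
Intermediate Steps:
y(r, k) = r + 106*k + k*r (y(r, k) = (k*r + 106*k) + r = (106*k + k*r) + r = r + 106*k + k*r)
1/(y(-214, 188) + 92029) = 1/((-214 + 106*188 + 188*(-214)) + 92029) = 1/((-214 + 19928 - 40232) + 92029) = 1/(-20518 + 92029) = 1/71511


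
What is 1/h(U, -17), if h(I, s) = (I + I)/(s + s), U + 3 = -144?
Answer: 17/147 ≈ 0.11565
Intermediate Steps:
U = -147 (U = -3 - 144 = -147)
h(I, s) = I/s (h(I, s) = (2*I)/((2*s)) = (2*I)*(1/(2*s)) = I/s)
1/h(U, -17) = 1/(-147/(-17)) = 1/(-147*(-1/17)) = 1/(147/17) = 17/147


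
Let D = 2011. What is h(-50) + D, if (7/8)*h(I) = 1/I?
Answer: 351921/175 ≈ 2011.0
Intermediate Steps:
h(I) = 8/(7*I)
h(-50) + D = (8/7)/(-50) + 2011 = (8/7)*(-1/50) + 2011 = -4/175 + 2011 = 351921/175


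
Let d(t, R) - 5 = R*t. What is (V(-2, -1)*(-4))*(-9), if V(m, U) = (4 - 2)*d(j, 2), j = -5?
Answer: -360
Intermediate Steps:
d(t, R) = 5 + R*t
V(m, U) = -10 (V(m, U) = (4 - 2)*(5 + 2*(-5)) = 2*(5 - 10) = 2*(-5) = -10)
(V(-2, -1)*(-4))*(-9) = -10*(-4)*(-9) = 40*(-9) = -360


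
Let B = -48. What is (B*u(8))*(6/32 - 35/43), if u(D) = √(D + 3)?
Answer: 1293*√11/43 ≈ 99.730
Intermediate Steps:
u(D) = √(3 + D)
(B*u(8))*(6/32 - 35/43) = (-48*√(3 + 8))*(6/32 - 35/43) = (-48*√11)*(6*(1/32) - 35*1/43) = (-48*√11)*(3/16 - 35/43) = -48*√11*(-431/688) = 1293*√11/43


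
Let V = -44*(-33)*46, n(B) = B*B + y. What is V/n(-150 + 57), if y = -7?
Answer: 33396/4321 ≈ 7.7288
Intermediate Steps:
n(B) = -7 + B² (n(B) = B*B - 7 = B² - 7 = -7 + B²)
V = 66792 (V = 1452*46 = 66792)
V/n(-150 + 57) = 66792/(-7 + (-150 + 57)²) = 66792/(-7 + (-93)²) = 66792/(-7 + 8649) = 66792/8642 = 66792*(1/8642) = 33396/4321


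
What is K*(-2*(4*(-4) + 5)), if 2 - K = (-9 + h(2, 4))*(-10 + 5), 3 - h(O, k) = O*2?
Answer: -1056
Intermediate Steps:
h(O, k) = 3 - 2*O (h(O, k) = 3 - O*2 = 3 - 2*O)
K = -48 (K = 2 - (-9 + (3 - 2*2))*(-10 + 5) = 2 - (-9 + (3 - 4))*(-5) = 2 - (-9 - 1)*(-5) = 2 - (-10)*(-5) = 2 - 1*50 = 2 - 50 = -48)
K*(-2*(4*(-4) + 5)) = -(-96)*(4*(-4) + 5) = -(-96)*(-16 + 5) = -(-96)*(-11) = -48*22 = -1056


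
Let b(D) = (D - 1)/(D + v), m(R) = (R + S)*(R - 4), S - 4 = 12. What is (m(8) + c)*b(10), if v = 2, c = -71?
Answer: 75/4 ≈ 18.750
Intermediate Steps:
S = 16 (S = 4 + 12 = 16)
m(R) = (-4 + R)*(16 + R) (m(R) = (R + 16)*(R - 4) = (16 + R)*(-4 + R) = (-4 + R)*(16 + R))
b(D) = (-1 + D)/(2 + D) (b(D) = (D - 1)/(D + 2) = (-1 + D)/(2 + D))
(m(8) + c)*b(10) = ((-64 + 8² + 12*8) - 71)*((-1 + 10)/(2 + 10)) = ((-64 + 64 + 96) - 71)*(9/12) = (96 - 71)*((1/12)*9) = 25*(¾) = 75/4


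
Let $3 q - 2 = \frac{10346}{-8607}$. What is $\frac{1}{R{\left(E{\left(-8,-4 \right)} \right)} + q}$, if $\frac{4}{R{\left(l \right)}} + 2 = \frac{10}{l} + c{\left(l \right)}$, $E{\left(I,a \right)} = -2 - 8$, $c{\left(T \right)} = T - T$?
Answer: $- \frac{25821}{27560} \approx -0.9369$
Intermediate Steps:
$c{\left(T \right)} = 0$
$E{\left(I,a \right)} = -10$
$R{\left(l \right)} = \frac{4}{-2 + \frac{10}{l}}$ ($R{\left(l \right)} = \frac{4}{-2 + \left(\frac{10}{l} + 0\right)} = \frac{4}{-2 + \frac{10}{l}}$)
$q = \frac{6868}{25821}$ ($q = \frac{2}{3} + \frac{10346 \frac{1}{-8607}}{3} = \frac{2}{3} + \frac{10346 \left(- \frac{1}{8607}\right)}{3} = \frac{2}{3} + \frac{1}{3} \left(- \frac{10346}{8607}\right) = \frac{2}{3} - \frac{10346}{25821} = \frac{6868}{25821} \approx 0.26599$)
$\frac{1}{R{\left(E{\left(-8,-4 \right)} \right)} + q} = \frac{1}{2 \left(-10\right) \frac{1}{5 - -10} + \frac{6868}{25821}} = \frac{1}{2 \left(-10\right) \frac{1}{5 + 10} + \frac{6868}{25821}} = \frac{1}{2 \left(-10\right) \frac{1}{15} + \frac{6868}{25821}} = \frac{1}{- \frac{4}{3} + \frac{6868}{25821}} = \frac{1}{- \frac{27560}{25821}} = - \frac{25821}{27560}$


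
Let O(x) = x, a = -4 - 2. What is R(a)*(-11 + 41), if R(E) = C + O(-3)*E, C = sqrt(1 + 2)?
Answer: 540 + 30*sqrt(3) ≈ 591.96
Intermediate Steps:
a = -6
C = sqrt(3) ≈ 1.7320
R(E) = sqrt(3) - 3*E
R(a)*(-11 + 41) = (sqrt(3) - 3*(-6))*(-11 + 41) = (sqrt(3) + 18)*30 = (18 + sqrt(3))*30 = 540 + 30*sqrt(3)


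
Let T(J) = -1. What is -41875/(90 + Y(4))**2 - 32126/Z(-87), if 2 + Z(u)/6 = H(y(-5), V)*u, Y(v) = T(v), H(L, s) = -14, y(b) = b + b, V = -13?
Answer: -279995023/28895808 ≈ -9.6898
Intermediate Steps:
y(b) = 2*b
Y(v) = -1
Z(u) = -12 - 84*u (Z(u) = -12 + 6*(-14*u) = -12 - 84*u)
-41875/(90 + Y(4))**2 - 32126/Z(-87) = -41875/(90 - 1)**2 - 32126/(-12 - 84*(-87)) = -41875/(89**2) - 32126/(-12 + 7308) = -41875/7921 - 32126/7296 = -41875*1/7921 - 32126*1/7296 = -41875/7921 - 16063/3648 = -279995023/28895808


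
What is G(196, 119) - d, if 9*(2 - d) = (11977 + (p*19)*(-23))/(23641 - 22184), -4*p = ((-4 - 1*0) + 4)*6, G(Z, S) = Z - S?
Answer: 995452/13113 ≈ 75.913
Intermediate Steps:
p = 0 (p = -((-4 - 1*0) + 4)*6/4 = -((-4 + 0) + 4)*6/4 = -(-4 + 4)*6/4 = -0*6 = -¼*0 = 0)
d = 14249/13113 (d = 2 - (11977 + (0*19)*(-23))/(9*(23641 - 22184)) = 2 - (11977 + 0*(-23))/(9*1457) = 2 - (11977 + 0)/(9*1457) = 2 - 11977/(9*1457) = 2 - ⅑*11977/1457 = 2 - 11977/13113 = 14249/13113 ≈ 1.0866)
G(196, 119) - d = (196 - 1*119) - 1*14249/13113 = (196 - 119) - 14249/13113 = 77 - 14249/13113 = 995452/13113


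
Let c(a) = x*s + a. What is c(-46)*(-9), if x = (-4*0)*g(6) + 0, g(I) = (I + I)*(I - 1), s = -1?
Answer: 414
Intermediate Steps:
g(I) = 2*I*(-1 + I) (g(I) = (2*I)*(-1 + I) = 2*I*(-1 + I))
x = 0 (x = (-4*0)*(2*6*(-1 + 6)) + 0 = 0*(2*6*5) + 0 = 0*60 + 0 = 0 + 0 = 0)
c(a) = a (c(a) = 0*(-1) + a = 0 + a = a)
c(-46)*(-9) = -46*(-9) = 414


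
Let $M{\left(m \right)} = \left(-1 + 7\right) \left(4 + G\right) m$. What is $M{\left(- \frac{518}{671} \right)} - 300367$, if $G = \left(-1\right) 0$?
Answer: $- \frac{201558689}{671} \approx -3.0039 \cdot 10^{5}$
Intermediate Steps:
$G = 0$
$M{\left(m \right)} = 24 m$ ($M{\left(m \right)} = \left(-1 + 7\right) \left(4 + 0\right) m = 6 \cdot 4 m = 24 m$)
$M{\left(- \frac{518}{671} \right)} - 300367 = 24 \left(- \frac{518}{671}\right) - 300367 = - \frac{12432}{671} - 300367 = - \frac{201558689}{671}$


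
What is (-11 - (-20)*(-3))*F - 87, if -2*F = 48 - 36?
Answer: 339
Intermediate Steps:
F = -6 (F = -(48 - 36)/2 = -½*12 = -6)
(-11 - (-20)*(-3))*F - 87 = (-11 - (-20)*(-3))*(-6) - 87 = (-11 - 1*60)*(-6) - 87 = (-11 - 60)*(-6) - 87 = -71*(-6) - 87 = 426 - 87 = 339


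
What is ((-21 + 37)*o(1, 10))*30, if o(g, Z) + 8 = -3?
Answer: -5280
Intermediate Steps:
o(g, Z) = -11 (o(g, Z) = -8 - 3 = -11)
((-21 + 37)*o(1, 10))*30 = ((-21 + 37)*(-11))*30 = (16*(-11))*30 = -176*30 = -5280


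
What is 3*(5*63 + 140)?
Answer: 1365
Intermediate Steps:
3*(5*63 + 140) = 3*(315 + 140) = 3*455 = 1365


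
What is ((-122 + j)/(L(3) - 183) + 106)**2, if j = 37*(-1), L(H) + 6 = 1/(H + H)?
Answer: 14653586704/1283689 ≈ 11415.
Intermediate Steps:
L(H) = -6 + 1/(2*H) (L(H) = -6 + 1/(H + H) = -6 + 1/(2*H))
j = -37
((-122 + j)/(L(3) - 183) + 106)**2 = ((-122 - 37)/((-6 + (1/2)/3) - 183) + 106)**2 = (-159/((-6 + (1/2)*(1/3)) - 183) + 106)**2 = (-159/((-6 + 1/6) - 183) + 106)**2 = (-159/(-35/6 - 183) + 106)**2 = (-159/(-1133/6) + 106)**2 = (-159*(-6/1133) + 106)**2 = (954/1133 + 106)**2 = (121052/1133)**2 = 14653586704/1283689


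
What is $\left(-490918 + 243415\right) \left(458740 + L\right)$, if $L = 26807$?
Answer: $-120174339141$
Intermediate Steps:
$\left(-490918 + 243415\right) \left(458740 + L\right) = \left(-490918 + 243415\right) \left(458740 + 26807\right) = \left(-247503\right) 485547 = -120174339141$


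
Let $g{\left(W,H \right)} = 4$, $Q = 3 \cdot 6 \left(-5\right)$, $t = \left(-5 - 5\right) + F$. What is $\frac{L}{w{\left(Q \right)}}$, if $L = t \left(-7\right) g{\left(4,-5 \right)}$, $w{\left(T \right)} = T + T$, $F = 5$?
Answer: $- \frac{7}{9} \approx -0.77778$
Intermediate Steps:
$t = -5$ ($t = \left(-5 - 5\right) + 5 = -10 + 5 = -5$)
$Q = -90$ ($Q = 18 \left(-5\right) = -90$)
$w{\left(T \right)} = 2 T$
$L = 140$ ($L = \left(-5\right) \left(-7\right) 4 = 35 \cdot 4 = 140$)
$\frac{L}{w{\left(Q \right)}} = \frac{140}{2 \left(-90\right)} = \frac{140}{-180} = 140 \left(- \frac{1}{180}\right) = - \frac{7}{9}$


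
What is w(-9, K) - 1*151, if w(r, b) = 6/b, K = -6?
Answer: -152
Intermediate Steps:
w(-9, K) - 1*151 = 6/(-6) - 1*151 = 6*(-1/6) - 151 = -1 - 151 = -152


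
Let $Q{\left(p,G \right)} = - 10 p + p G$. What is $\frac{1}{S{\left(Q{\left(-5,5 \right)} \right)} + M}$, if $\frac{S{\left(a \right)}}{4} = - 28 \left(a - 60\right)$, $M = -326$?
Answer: $\frac{1}{3594} \approx 0.00027824$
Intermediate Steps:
$Q{\left(p,G \right)} = - 10 p + G p$
$S{\left(a \right)} = 6720 - 112 a$ ($S{\left(a \right)} = 4 \left(- 28 \left(a - 60\right)\right) = 4 \left(- 28 \left(-60 + a\right)\right) = 4 \left(1680 - 28 a\right) = 6720 - 112 a$)
$\frac{1}{S{\left(Q{\left(-5,5 \right)} \right)} + M} = \frac{1}{\left(6720 - 112 \left(- 5 \left(-10 + 5\right)\right)\right) - 326} = \frac{1}{\left(6720 - 112 \left(\left(-5\right) \left(-5\right)\right)\right) - 326} = \frac{1}{\left(6720 - 2800\right) - 326} = \frac{1}{3920 - 326} = \frac{1}{3594}$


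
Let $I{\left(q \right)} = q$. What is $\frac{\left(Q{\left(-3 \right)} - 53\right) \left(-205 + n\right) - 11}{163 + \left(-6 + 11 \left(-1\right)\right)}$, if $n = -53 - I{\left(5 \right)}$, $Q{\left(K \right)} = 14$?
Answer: $\frac{5123}{73} \approx 70.178$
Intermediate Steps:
$n = -58$ ($n = -53 - 5 = -58$)
$\frac{\left(Q{\left(-3 \right)} - 53\right) \left(-205 + n\right) - 11}{163 + \left(-6 + 11 \left(-1\right)\right)} = \frac{\left(14 - 53\right) \left(-205 - 58\right) - 11}{163 + \left(-6 + 11 \left(-1\right)\right)} = \frac{\left(-39\right) \left(-263\right) - 11}{163 - 17} = \frac{10257 - 11}{163 - 17} = \frac{10246}{146} = 10246 \cdot \frac{1}{146} = \frac{5123}{73}$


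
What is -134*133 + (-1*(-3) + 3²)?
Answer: -17810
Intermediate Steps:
-134*133 + (-1*(-3) + 3²) = -17822 + (3 + 9) = -17822 + 12 = -17810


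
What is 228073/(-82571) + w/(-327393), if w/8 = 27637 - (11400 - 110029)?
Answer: -158076782777/27033167403 ≈ -5.8475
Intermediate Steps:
w = 1010128 (w = 8*(27637 - (11400 - 110029)) = 8*(27637 - 1*(-98629)) = 8*(27637 + 98629) = 8*126266 = 1010128)
228073/(-82571) + w/(-327393) = 228073/(-82571) + 1010128/(-327393) = 228073*(-1/82571) + 1010128*(-1/327393) = -228073/82571 - 1010128/327393 = -158076782777/27033167403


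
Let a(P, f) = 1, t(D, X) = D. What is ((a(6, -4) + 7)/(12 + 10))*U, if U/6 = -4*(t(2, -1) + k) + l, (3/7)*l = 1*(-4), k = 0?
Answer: -416/11 ≈ -37.818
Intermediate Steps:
l = -28/3 (l = 7*(1*(-4))/3 = (7/3)*(-4) = -28/3 ≈ -9.3333)
U = -104 (U = 6*(-4*(2 + 0) - 28/3) = 6*(-4*2 - 28/3) = 6*(-8 - 28/3) = 6*(-52/3) = -104)
((a(6, -4) + 7)/(12 + 10))*U = ((1 + 7)/(12 + 10))*(-104) = (8/22)*(-104) = (8*(1/22))*(-104) = (4/11)*(-104) = -416/11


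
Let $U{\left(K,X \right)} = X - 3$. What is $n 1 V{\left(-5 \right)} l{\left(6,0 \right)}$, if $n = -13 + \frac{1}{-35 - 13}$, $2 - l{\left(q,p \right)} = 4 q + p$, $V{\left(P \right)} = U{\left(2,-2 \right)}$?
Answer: $- \frac{34375}{24} \approx -1432.3$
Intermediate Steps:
$U{\left(K,X \right)} = -3 + X$
$V{\left(P \right)} = -5$ ($V{\left(P \right)} = -3 - 2 = -5$)
$l{\left(q,p \right)} = 2 - p - 4 q$ ($l{\left(q,p \right)} = 2 - \left(4 q + p\right) = 2 - \left(p + 4 q\right) = 2 - p - 4 q$)
$n = - \frac{625}{48}$ ($n = -13 + \frac{1}{-48} = -13 - \frac{1}{48} = - \frac{625}{48} \approx -13.021$)
$n 1 V{\left(-5 \right)} l{\left(6,0 \right)} = - \frac{625 \cdot 1 \left(-5\right) \left(2 - 0 - 24\right)}{48} = - \frac{625 \left(- 5 \left(2 + 0 - 24\right)\right)}{48} = - \frac{625 \left(\left(-5\right) \left(-22\right)\right)}{48} = \left(- \frac{625}{48}\right) 110 = - \frac{34375}{24}$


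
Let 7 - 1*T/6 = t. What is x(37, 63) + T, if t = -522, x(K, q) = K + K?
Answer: 3248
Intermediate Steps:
x(K, q) = 2*K
T = 3174 (T = 42 - 6*(-522) = 42 + 3132 = 3174)
x(37, 63) + T = 2*37 + 3174 = 74 + 3174 = 3248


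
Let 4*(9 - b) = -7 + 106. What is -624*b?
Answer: 9828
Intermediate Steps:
b = -63/4 (b = 9 - (-7 + 106)/4 = 9 - ¼*99 = 9 - 99/4 = -63/4 ≈ -15.750)
-624*b = -624*(-63/4) = 9828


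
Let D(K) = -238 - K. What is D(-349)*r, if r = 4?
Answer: 444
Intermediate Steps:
D(-349)*r = (-238 - 1*(-349))*4 = (-238 + 349)*4 = 111*4 = 444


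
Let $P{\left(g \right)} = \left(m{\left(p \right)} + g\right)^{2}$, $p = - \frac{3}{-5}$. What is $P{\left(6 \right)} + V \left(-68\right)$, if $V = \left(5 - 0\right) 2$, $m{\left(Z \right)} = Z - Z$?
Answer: $-644$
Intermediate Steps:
$p = \frac{3}{5}$ ($p = \left(-3\right) \left(- \frac{1}{5}\right) = \frac{3}{5} \approx 0.6$)
$m{\left(Z \right)} = 0$
$P{\left(g \right)} = g^{2}$ ($P{\left(g \right)} = \left(0 + g\right)^{2} = g^{2}$)
$V = 10$ ($V = \left(5 + \left(-3 + 3\right)\right) 2 = \left(5 + 0\right) 2 = 5 \cdot 2 = 10$)
$P{\left(6 \right)} + V \left(-68\right) = 6^{2} + 10 \left(-68\right) = 36 - 680 = -644$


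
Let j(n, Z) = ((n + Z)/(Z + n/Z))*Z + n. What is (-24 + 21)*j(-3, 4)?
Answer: 69/13 ≈ 5.3077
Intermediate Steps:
j(n, Z) = n + Z*(Z + n)/(Z + n/Z) (j(n, Z) = ((Z + n)/(Z + n/Z))*Z + n = Z*(Z + n)/(Z + n/Z) + n = n + Z*(Z + n)/(Z + n/Z))
(-24 + 21)*j(-3, 4) = (-24 + 21)*((4**3 + (-3)**2 + 2*(-3)*4**2)/(-3 + 4**2)) = -3*(64 + 9 + 2*(-3)*16)/(-3 + 16) = -3*(64 + 9 - 96)/13 = -3*(-23)/13 = -3*(-23/13) = 69/13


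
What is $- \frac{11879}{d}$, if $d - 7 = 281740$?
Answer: $- \frac{11879}{281747} \approx -0.042162$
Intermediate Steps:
$d = 281747$ ($d = 7 + 281740 = 281747$)
$- \frac{11879}{d} = - \frac{11879}{281747}$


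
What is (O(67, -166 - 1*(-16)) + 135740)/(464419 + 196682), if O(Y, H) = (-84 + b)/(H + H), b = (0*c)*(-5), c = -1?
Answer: 1131169/5509175 ≈ 0.20532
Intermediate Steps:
b = 0 (b = (0*(-1))*(-5) = 0*(-5) = 0)
O(Y, H) = -42/H (O(Y, H) = (-84 + 0)/(H + H) = -84*1/(2*H) = -42/H)
(O(67, -166 - 1*(-16)) + 135740)/(464419 + 196682) = (-42/(-166 - 1*(-16)) + 135740)/(464419 + 196682) = (-42/(-166 + 16) + 135740)/661101 = (-42/(-150) + 135740)*(1/661101) = (-42*(-1/150) + 135740)*(1/661101) = (7/25 + 135740)*(1/661101) = (3393507/25)*(1/661101) = 1131169/5509175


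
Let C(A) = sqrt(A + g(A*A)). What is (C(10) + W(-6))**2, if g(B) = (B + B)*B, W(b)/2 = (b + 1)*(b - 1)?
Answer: (70 + sqrt(20010))**2 ≈ 44714.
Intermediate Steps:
W(b) = 2*(1 + b)*(-1 + b) (W(b) = 2*((b + 1)*(b - 1)) = 2*((1 + b)*(-1 + b)) = 2*(1 + b)*(-1 + b))
g(B) = 2*B**2 (g(B) = (2*B)*B = 2*B**2)
C(A) = sqrt(A + 2*A**4) (C(A) = sqrt(A + 2*(A*A)**2) = sqrt(A + 2*(A**2)**2) = sqrt(A + 2*A**4))
(C(10) + W(-6))**2 = (sqrt(10 + 2*10**4) + (-2 + 2*(-6)**2))**2 = (sqrt(10 + 2*10000) + (-2 + 2*36))**2 = (sqrt(10 + 20000) + (-2 + 72))**2 = (sqrt(20010) + 70)**2 = (70 + sqrt(20010))**2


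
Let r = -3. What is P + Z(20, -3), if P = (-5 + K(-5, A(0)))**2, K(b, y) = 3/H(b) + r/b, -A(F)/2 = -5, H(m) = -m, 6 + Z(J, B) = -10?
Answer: -39/25 ≈ -1.5600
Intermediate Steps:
Z(J, B) = -16 (Z(J, B) = -6 - 10 = -16)
A(F) = 10 (A(F) = -2*(-5) = 10)
K(b, y) = -6/b (K(b, y) = 3/((-b)) - 3/b = 3*(-1/b) - 3/b = -3/b - 3/b = -6/b)
P = 361/25 (P = (-5 - 6/(-5))**2 = (-5 - 6*(-1/5))**2 = (-5 + 6/5)**2 = (-19/5)**2 = 361/25 ≈ 14.440)
P + Z(20, -3) = 361/25 - 16 = -39/25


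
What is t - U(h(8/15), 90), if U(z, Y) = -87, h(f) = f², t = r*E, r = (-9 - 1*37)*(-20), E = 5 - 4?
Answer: 1007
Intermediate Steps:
E = 1
r = 920 (r = (-9 - 37)*(-20) = -46*(-20) = 920)
t = 920 (t = 920*1 = 920)
t - U(h(8/15), 90) = 920 - 1*(-87) = 920 + 87 = 1007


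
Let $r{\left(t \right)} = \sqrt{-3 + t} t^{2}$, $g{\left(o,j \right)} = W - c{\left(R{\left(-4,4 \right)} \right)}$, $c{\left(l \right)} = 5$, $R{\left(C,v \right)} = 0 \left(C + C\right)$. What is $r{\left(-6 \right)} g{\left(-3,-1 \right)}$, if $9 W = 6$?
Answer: $- 468 i \approx - 468.0 i$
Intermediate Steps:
$W = \frac{2}{3}$ ($W = \frac{1}{9} \cdot 6 = \frac{2}{3} \approx 0.66667$)
$R{\left(C,v \right)} = 0$ ($R{\left(C,v \right)} = 0 \cdot 2 C = 0$)
$g{\left(o,j \right)} = - \frac{13}{3}$ ($g{\left(o,j \right)} = \frac{2}{3} - 5 = - \frac{13}{3}$)
$r{\left(t \right)} = t^{2} \sqrt{-3 + t}$
$r{\left(-6 \right)} g{\left(-3,-1 \right)} = \left(-6\right)^{2} \sqrt{-3 - 6} \left(- \frac{13}{3}\right) = 36 \sqrt{-9} \left(- \frac{13}{3}\right) = 36 \cdot 3 i \left(- \frac{13}{3}\right) = 108 i \left(- \frac{13}{3}\right) = - 468 i$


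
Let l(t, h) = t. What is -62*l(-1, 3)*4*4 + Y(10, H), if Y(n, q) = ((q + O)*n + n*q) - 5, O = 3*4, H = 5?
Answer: 1207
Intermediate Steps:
O = 12
Y(n, q) = -5 + n*q + n*(12 + q) (Y(n, q) = ((q + 12)*n + n*q) - 5 = ((12 + q)*n + n*q) - 5 = (n*(12 + q) + n*q) - 5 = (n*q + n*(12 + q)) - 5 = -5 + n*q + n*(12 + q))
-62*l(-1, 3)*4*4 + Y(10, H) = -62*(-1*4)*4 + (-5 + 12*10 + 2*10*5) = -(-248)*4 + (-5 + 120 + 100) = -62*(-16) + 215 = 992 + 215 = 1207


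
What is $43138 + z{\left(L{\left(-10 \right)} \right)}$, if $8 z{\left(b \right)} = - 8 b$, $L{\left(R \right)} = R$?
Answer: $43148$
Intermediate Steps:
$z{\left(b \right)} = - b$ ($z{\left(b \right)} = \frac{\left(-8\right) b}{8} = - b$)
$43138 + z{\left(L{\left(-10 \right)} \right)} = 43138 - -10 = 43138 + 10 = 43148$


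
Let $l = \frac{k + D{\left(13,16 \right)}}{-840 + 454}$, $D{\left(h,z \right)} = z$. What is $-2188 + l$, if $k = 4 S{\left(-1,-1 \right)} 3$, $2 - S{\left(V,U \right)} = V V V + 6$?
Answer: $- \frac{422274}{193} \approx -2187.9$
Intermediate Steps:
$S{\left(V,U \right)} = -4 - V^{3}$ ($S{\left(V,U \right)} = 2 - \left(V V V + 6\right) = 2 - \left(V^{2} V + 6\right) = 2 - \left(V^{3} + 6\right) = 2 - \left(6 + V^{3}\right) = -4 - V^{3}$)
$k = -36$ ($k = 4 \left(-4 - \left(-1\right)^{3}\right) 3 = 4 \left(-4 - -1\right) 3 = 4 \left(-4 + 1\right) 3 = 4 \left(-3\right) 3 = \left(-12\right) 3 = -36$)
$l = \frac{10}{193}$ ($l = \frac{-36 + 16}{-840 + 454} = - \frac{20}{-386} = \left(-20\right) \left(- \frac{1}{386}\right) = \frac{10}{193} \approx 0.051813$)
$-2188 + l = -2188 + \frac{10}{193} = - \frac{422274}{193}$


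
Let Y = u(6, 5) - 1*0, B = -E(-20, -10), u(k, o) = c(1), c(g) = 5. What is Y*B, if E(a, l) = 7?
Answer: -35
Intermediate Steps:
u(k, o) = 5
B = -7 (B = -1*7 = -7)
Y = 5 (Y = 5 - 1*0 = 5 + 0 = 5)
Y*B = 5*(-7) = -35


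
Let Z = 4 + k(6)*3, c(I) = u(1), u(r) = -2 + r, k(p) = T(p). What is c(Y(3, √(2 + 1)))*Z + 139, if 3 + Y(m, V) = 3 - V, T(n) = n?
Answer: 117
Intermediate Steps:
k(p) = p
Y(m, V) = -V (Y(m, V) = -3 + (3 - V) = -V)
c(I) = -1 (c(I) = -2 + 1 = -1)
Z = 22 (Z = 4 + 6*3 = 4 + 18 = 22)
c(Y(3, √(2 + 1)))*Z + 139 = -1*22 + 139 = -22 + 139 = 117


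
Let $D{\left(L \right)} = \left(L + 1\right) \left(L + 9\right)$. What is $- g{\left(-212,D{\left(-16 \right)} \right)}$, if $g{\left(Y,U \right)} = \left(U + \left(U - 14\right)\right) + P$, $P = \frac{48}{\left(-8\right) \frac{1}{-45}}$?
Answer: $-466$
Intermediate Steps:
$D{\left(L \right)} = \left(1 + L\right) \left(9 + L\right)$
$P = 270$ ($P = \frac{48}{\left(-8\right) \left(- \frac{1}{45}\right)} = \frac{48}{\frac{8}{45}} = 48 \cdot \frac{45}{8} = 270$)
$g{\left(Y,U \right)} = 256 + 2 U$ ($g{\left(Y,U \right)} = \left(U + \left(U - 14\right)\right) + 270 = \left(U + \left(-14 + U\right)\right) + 270 = \left(-14 + 2 U\right) + 270 = 256 + 2 U$)
$- g{\left(-212,D{\left(-16 \right)} \right)} = - (256 + 2 \left(9 + \left(-16\right)^{2} + 10 \left(-16\right)\right)) = - (256 + 2 \left(9 + 256 - 160\right)) = - (256 + 2 \cdot 105) = - (256 + 210) = \left(-1\right) 466 = -466$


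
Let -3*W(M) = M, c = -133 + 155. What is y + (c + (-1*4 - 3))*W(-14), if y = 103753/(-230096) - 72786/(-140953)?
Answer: 2272413975007/32432721488 ≈ 70.065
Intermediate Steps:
y = 2123470847/32432721488 (y = 103753*(-1/230096) - 72786*(-1/140953) = -103753/230096 + 72786/140953 = 2123470847/32432721488 ≈ 0.065473)
c = 22
W(M) = -M/3
y + (c + (-1*4 - 3))*W(-14) = 2123470847/32432721488 + (22 + (-1*4 - 3))*(-⅓*(-14)) = 2123470847/32432721488 + (22 + (-4 - 3))*(14/3) = 2123470847/32432721488 + (22 - 7)*(14/3) = 2123470847/32432721488 + 15*(14/3) = 2123470847/32432721488 + 70 = 2272413975007/32432721488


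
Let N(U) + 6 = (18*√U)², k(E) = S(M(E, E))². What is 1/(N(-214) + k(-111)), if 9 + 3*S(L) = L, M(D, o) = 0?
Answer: -1/69333 ≈ -1.4423e-5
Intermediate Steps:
S(L) = -3 + L/3
k(E) = 9 (k(E) = (-3 + (⅓)*0)² = (-3 + 0)² = (-3)² = 9)
N(U) = -6 + 324*U (N(U) = -6 + (18*√U)² = -6 + 324*U)
1/(N(-214) + k(-111)) = 1/((-6 + 324*(-214)) + 9) = 1/((-6 - 69336) + 9) = 1/(-69342 + 9) = 1/(-69333) = -1/69333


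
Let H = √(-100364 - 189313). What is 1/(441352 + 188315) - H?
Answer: 1/629667 - I*√289677 ≈ 1.5881e-6 - 538.22*I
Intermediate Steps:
H = I*√289677 (H = √(-289677) = I*√289677 ≈ 538.22*I)
1/(441352 + 188315) - H = 1/(441352 + 188315) - I*√289677 = 1/629667 - I*√289677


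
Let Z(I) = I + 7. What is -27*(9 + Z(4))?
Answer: -540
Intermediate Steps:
Z(I) = 7 + I
-27*(9 + Z(4)) = -27*(9 + (7 + 4)) = -27*(9 + 11) = -27*20 = -540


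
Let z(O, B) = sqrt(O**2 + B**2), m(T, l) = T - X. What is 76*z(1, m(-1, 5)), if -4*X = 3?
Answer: 19*sqrt(17) ≈ 78.339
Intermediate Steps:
X = -3/4 (X = -1/4*3 = -3/4 ≈ -0.75000)
m(T, l) = 3/4 + T (m(T, l) = T - 1*(-3/4) = T + 3/4 = 3/4 + T)
z(O, B) = sqrt(B**2 + O**2)
76*z(1, m(-1, 5)) = 76*sqrt((3/4 - 1)**2 + 1**2) = 76*sqrt((-1/4)**2 + 1) = 76*sqrt(1/16 + 1) = 76*sqrt(17/16) = 76*(sqrt(17)/4) = 19*sqrt(17)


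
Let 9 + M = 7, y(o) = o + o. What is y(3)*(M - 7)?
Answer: -54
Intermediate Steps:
y(o) = 2*o
M = -2 (M = -9 + 7 = -2)
y(3)*(M - 7) = (2*3)*(-2 - 7) = 6*(-9) = -54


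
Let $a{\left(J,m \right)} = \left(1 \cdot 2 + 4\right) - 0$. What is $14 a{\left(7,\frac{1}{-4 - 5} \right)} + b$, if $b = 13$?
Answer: $97$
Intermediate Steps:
$a{\left(J,m \right)} = 6$ ($a{\left(J,m \right)} = \left(2 + 4\right) + 0 = 6 + 0 = 6$)
$14 a{\left(7,\frac{1}{-4 - 5} \right)} + b = 14 \cdot 6 + 13 = 84 + 13 = 97$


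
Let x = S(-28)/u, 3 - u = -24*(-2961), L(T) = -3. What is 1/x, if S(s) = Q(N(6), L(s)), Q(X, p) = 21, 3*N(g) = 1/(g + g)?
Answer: -23687/7 ≈ -3383.9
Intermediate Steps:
N(g) = 1/(6*g) (N(g) = 1/(3*(g + g)) = 1/(3*((2*g))) = (1/(2*g))/3 = 1/(6*g))
S(s) = 21
u = -71061 (u = 3 - (-24)*(-2961) = 3 - 1*71064 = 3 - 71064 = -71061)
x = -7/23687 (x = 21/(-71061) = 21*(-1/71061) = -7/23687 ≈ -0.00029552)
1/x = 1/(-7/23687) = -23687/7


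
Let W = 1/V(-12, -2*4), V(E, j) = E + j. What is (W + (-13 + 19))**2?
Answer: 14161/400 ≈ 35.402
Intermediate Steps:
W = -1/20 (W = 1/(-12 - 2*4) = 1/(-12 - 8) = 1/(-20) = -1/20 ≈ -0.050000)
(W + (-13 + 19))**2 = (-1/20 + (-13 + 19))**2 = (-1/20 + 6)**2 = (119/20)**2 = 14161/400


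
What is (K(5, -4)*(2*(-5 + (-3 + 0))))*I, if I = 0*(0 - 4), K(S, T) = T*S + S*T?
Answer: 0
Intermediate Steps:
K(S, T) = 2*S*T (K(S, T) = S*T + S*T = 2*S*T)
I = 0 (I = 0*(-4) = 0)
(K(5, -4)*(2*(-5 + (-3 + 0))))*I = ((2*5*(-4))*(2*(-5 + (-3 + 0))))*0 = -80*(-5 - 3)*0 = -80*(-8)*0 = -40*(-16)*0 = 640*0 = 0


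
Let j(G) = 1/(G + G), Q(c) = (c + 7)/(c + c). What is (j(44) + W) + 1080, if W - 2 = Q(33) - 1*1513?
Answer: -113621/264 ≈ -430.38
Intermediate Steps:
Q(c) = (7 + c)/(2*c) (Q(c) = (7 + c)/((2*c)) = (7 + c)*(1/(2*c)) = (7 + c)/(2*c))
j(G) = 1/(2*G)
W = -49843/33 (W = 2 + ((1/2)*(7 + 33)/33 - 1*1513) = 2 + ((1/2)*(1/33)*40 - 1513) = 2 + (20/33 - 1513) = 2 - 49909/33 = -49843/33 ≈ -1510.4)
(j(44) + W) + 1080 = ((1/2)/44 - 49843/33) + 1080 = ((1/2)*(1/44) - 49843/33) + 1080 = (1/88 - 49843/33) + 1080 = -398741/264 + 1080 = -113621/264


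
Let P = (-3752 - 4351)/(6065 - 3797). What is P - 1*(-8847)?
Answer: 6685631/756 ≈ 8843.4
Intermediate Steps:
P = -2701/756 (P = -8103/2268 = -8103*1/2268 = -2701/756 ≈ -3.5728)
P - 1*(-8847) = -2701/756 - 1*(-8847) = -2701/756 + 8847 = 6685631/756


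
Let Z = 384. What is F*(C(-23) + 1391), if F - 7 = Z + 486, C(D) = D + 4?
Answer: 1203244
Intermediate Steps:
C(D) = 4 + D
F = 877 (F = 7 + (384 + 486) = 7 + 870 = 877)
F*(C(-23) + 1391) = 877*((4 - 23) + 1391) = 877*(-19 + 1391) = 877*1372 = 1203244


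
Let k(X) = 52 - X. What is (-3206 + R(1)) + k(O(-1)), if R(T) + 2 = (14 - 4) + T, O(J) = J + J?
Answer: -3143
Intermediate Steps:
O(J) = 2*J
R(T) = 8 + T (R(T) = -2 + ((14 - 4) + T) = -2 + (10 + T) = 8 + T)
(-3206 + R(1)) + k(O(-1)) = (-3206 + (8 + 1)) + (52 - 2*(-1)) = (-3206 + 9) + (52 - 1*(-2)) = -3197 + (52 + 2) = -3197 + 54 = -3143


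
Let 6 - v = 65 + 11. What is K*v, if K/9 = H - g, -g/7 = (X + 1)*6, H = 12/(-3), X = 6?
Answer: -182700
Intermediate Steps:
v = -70 (v = 6 - (65 + 11) = 6 - 1*76 = 6 - 76 = -70)
H = -4 (H = 12*(-⅓) = -4)
g = -294 (g = -7*(6 + 1)*6 = -49*6 = -7*42 = -294)
K = 2610 (K = 9*(-4 - 1*(-294)) = 9*(-4 + 294) = 9*290 = 2610)
K*v = 2610*(-70) = -182700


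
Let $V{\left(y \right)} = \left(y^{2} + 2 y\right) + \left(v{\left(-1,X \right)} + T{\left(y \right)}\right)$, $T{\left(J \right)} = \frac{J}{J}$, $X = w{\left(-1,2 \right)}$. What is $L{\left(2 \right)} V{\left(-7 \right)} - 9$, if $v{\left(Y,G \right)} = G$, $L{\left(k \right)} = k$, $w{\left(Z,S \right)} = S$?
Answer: $67$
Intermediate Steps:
$X = 2$
$T{\left(J \right)} = 1$
$V{\left(y \right)} = 3 + y^{2} + 2 y$ ($V{\left(y \right)} = \left(y^{2} + 2 y\right) + \left(2 + 1\right) = \left(y^{2} + 2 y\right) + 3 = 3 + y^{2} + 2 y$)
$L{\left(2 \right)} V{\left(-7 \right)} - 9 = 2 \left(3 + \left(-7\right)^{2} + 2 \left(-7\right)\right) - 9 = 2 \left(3 + 49 - 14\right) - 9 = 2 \cdot 38 - 9 = 76 - 9 = 67$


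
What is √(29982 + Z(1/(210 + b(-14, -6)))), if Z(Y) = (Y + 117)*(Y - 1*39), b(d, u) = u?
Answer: √1057853017/204 ≈ 159.43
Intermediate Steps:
Z(Y) = (-39 + Y)*(117 + Y) (Z(Y) = (117 + Y)*(Y - 39) = (117 + Y)*(-39 + Y) = (-39 + Y)*(117 + Y))
√(29982 + Z(1/(210 + b(-14, -6)))) = √(29982 + (-4563 + (1/(210 - 6))² + 78/(210 - 6))) = √(29982 + (-4563 + (1/204)² + 78/204)) = √(29982 + (-4563 + (1/204)² + 78*(1/204))) = √(29982 + (-4563 + 1/41616 + 13/34)) = √(29982 - 189877895/41616) = √(1057853017/41616) = √1057853017/204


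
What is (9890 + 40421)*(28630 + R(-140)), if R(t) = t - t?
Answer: 1440403930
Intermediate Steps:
R(t) = 0
(9890 + 40421)*(28630 + R(-140)) = (9890 + 40421)*(28630 + 0) = 50311*28630 = 1440403930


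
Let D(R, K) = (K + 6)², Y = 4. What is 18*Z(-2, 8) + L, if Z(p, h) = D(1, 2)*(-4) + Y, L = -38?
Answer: -4574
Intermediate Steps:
D(R, K) = (6 + K)²
Z(p, h) = -252 (Z(p, h) = (6 + 2)²*(-4) + 4 = 8²*(-4) + 4 = 64*(-4) + 4 = -256 + 4 = -252)
18*Z(-2, 8) + L = 18*(-252) - 38 = -4536 - 38 = -4574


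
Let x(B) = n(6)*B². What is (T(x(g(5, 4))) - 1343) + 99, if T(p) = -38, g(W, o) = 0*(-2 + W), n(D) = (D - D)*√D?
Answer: -1282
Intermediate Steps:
n(D) = 0 (n(D) = 0*√D = 0)
g(W, o) = 0
x(B) = 0 (x(B) = 0*B² = 0)
(T(x(g(5, 4))) - 1343) + 99 = (-38 - 1343) + 99 = -1381 + 99 = -1282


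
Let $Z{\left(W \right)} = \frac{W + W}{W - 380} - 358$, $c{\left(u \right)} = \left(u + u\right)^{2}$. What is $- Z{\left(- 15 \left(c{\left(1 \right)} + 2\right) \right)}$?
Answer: $\frac{16808}{47} \approx 357.62$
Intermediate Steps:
$c{\left(u \right)} = 4 u^{2}$ ($c{\left(u \right)} = \left(2 u\right)^{2} = 4 u^{2}$)
$Z{\left(W \right)} = -358 + \frac{2 W}{-380 + W}$ ($Z{\left(W \right)} = \frac{2 W}{-380 + W} - 358 = -358 + \frac{2 W}{-380 + W}$)
$- Z{\left(- 15 \left(c{\left(1 \right)} + 2\right) \right)} = - \frac{4 \left(34010 - 89 \left(- 15 \left(4 \cdot 1^{2} + 2\right)\right)\right)}{-380 - 15 \left(4 \cdot 1^{2} + 2\right)} = - \frac{4 \left(34010 - 89 \left(- 15 \left(4 \cdot 1 + 2\right)\right)\right)}{-380 - 15 \left(4 \cdot 1 + 2\right)} = - \frac{4 \left(34010 - 89 \left(- 15 \left(4 + 2\right)\right)\right)}{-380 - 15 \left(4 + 2\right)} = - \frac{4 \left(34010 - 89 \left(\left(-15\right) 6\right)\right)}{-380 - 90} = - \frac{4 \left(34010 - -8010\right)}{-380 - 90} = - \frac{4 \left(34010 + 8010\right)}{-470} = - \frac{4 \left(-1\right) 42020}{470} = \left(-1\right) \left(- \frac{16808}{47}\right) = \frac{16808}{47}$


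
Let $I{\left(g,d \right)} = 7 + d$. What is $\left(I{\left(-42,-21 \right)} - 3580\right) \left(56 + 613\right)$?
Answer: $-2404386$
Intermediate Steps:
$\left(I{\left(-42,-21 \right)} - 3580\right) \left(56 + 613\right) = \left(\left(7 - 21\right) - 3580\right) \left(56 + 613\right) = \left(-14 - 3580\right) 669 = \left(-3594\right) 669 = -2404386$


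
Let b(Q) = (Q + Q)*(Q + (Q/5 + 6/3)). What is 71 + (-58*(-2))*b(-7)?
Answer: 52323/5 ≈ 10465.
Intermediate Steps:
b(Q) = 2*Q*(2 + 6*Q/5) (b(Q) = (2*Q)*(Q + (Q*(⅕) + 6*(⅓))) = (2*Q)*(Q + (Q/5 + 2)) = (2*Q)*(Q + (2 + Q/5)) = (2*Q)*(2 + 6*Q/5) = 2*Q*(2 + 6*Q/5))
71 + (-58*(-2))*b(-7) = 71 + (-58*(-2))*((⅘)*(-7)*(5 + 3*(-7))) = 71 + 116*((⅘)*(-7)*(5 - 21)) = 71 + 116*((⅘)*(-7)*(-16)) = 71 + 116*(448/5) = 71 + 51968/5 = 52323/5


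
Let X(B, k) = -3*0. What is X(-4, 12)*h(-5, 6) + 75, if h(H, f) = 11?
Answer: 75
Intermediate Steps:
X(B, k) = 0
X(-4, 12)*h(-5, 6) + 75 = 0*11 + 75 = 0 + 75 = 75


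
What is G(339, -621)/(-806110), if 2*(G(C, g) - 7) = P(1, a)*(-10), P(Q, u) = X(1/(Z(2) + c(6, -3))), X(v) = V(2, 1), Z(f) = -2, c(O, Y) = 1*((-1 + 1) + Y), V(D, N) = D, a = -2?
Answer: 3/806110 ≈ 3.7216e-6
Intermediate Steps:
c(O, Y) = Y (c(O, Y) = 1*(0 + Y) = 1*Y = Y)
X(v) = 2
P(Q, u) = 2
G(C, g) = -3 (G(C, g) = 7 + (2*(-10))/2 = 7 + (½)*(-20) = 7 - 10 = -3)
G(339, -621)/(-806110) = -3/(-806110) = -3*(-1/806110) = 3/806110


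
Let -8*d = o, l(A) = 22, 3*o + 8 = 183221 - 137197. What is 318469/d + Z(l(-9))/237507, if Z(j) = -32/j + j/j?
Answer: -2496074382599/15027542904 ≈ -166.10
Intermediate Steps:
o = 46016/3 (o = -8/3 + (183221 - 137197)/3 = -8/3 + (⅓)*46024 = -8/3 + 46024/3 = 46016/3 ≈ 15339.)
d = -5752/3 (d = -⅛*46016/3 = -5752/3 ≈ -1917.3)
Z(j) = 1 - 32/j (Z(j) = -32/j + 1 = 1 - 32/j)
318469/d + Z(l(-9))/237507 = 318469/(-5752/3) + ((-32 + 22)/22)/237507 = 318469*(-3/5752) + ((1/22)*(-10))*(1/237507) = -955407/5752 - 5/11*1/237507 = -955407/5752 - 5/2612577 = -2496074382599/15027542904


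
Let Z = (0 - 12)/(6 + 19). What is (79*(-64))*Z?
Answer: 60672/25 ≈ 2426.9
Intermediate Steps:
Z = -12/25 ≈ -0.48000
(79*(-64))*Z = (79*(-64))*(-12/25) = -5056*(-12/25) = 60672/25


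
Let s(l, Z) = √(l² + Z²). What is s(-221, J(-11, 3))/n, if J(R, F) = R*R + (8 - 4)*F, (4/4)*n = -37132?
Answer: -√66530/37132 ≈ -0.0069464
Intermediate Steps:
n = -37132
J(R, F) = R² + 4*F
s(l, Z) = √(Z² + l²)
s(-221, J(-11, 3))/n = √(((-11)² + 4*3)² + (-221)²)/(-37132) = √((121 + 12)² + 48841)*(-1/37132) = √(133² + 48841)*(-1/37132) = √(17689 + 48841)*(-1/37132) = √66530*(-1/37132) = -√66530/37132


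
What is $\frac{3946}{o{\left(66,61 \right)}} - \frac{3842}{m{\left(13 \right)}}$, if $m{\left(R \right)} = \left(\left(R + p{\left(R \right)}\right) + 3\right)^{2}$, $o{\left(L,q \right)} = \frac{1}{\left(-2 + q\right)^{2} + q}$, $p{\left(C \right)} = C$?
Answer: $\frac{11754427770}{841} \approx 1.3977 \cdot 10^{7}$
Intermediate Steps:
$o{\left(L,q \right)} = \frac{1}{q + \left(-2 + q\right)^{2}}$
$m{\left(R \right)} = \left(3 + 2 R\right)^{2}$ ($m{\left(R \right)} = \left(\left(R + R\right) + 3\right)^{2} = \left(2 R + 3\right)^{2} = \left(3 + 2 R\right)^{2}$)
$\frac{3946}{o{\left(66,61 \right)}} - \frac{3842}{m{\left(13 \right)}} = \frac{3946}{\frac{1}{61 + \left(-2 + 61\right)^{2}}} - \frac{3842}{\left(3 + 2 \cdot 13\right)^{2}} = \frac{3946}{\frac{1}{61 + 59^{2}}} - \frac{3842}{\left(3 + 26\right)^{2}} = \frac{3946}{\frac{1}{61 + 3481}} - \frac{3842}{29^{2}} = \frac{3946}{\frac{1}{3542}} - \frac{3842}{841} = 3946 \frac{1}{\frac{1}{3542}} - \frac{3842}{841} = 3946 \cdot 3542 - \frac{3842}{841} = 13976732 - \frac{3842}{841} = \frac{11754427770}{841}$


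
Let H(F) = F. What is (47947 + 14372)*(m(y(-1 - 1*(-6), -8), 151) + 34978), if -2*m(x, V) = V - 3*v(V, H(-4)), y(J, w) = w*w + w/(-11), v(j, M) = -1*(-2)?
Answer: 4350551709/2 ≈ 2.1753e+9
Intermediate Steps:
v(j, M) = 2
y(J, w) = w² - w/11 (y(J, w) = w² + w*(-1/11) = w² - w/11)
m(x, V) = 3 - V/2 (m(x, V) = -(V - 3*2)/2 = -(V - 6)/2 = -(-6 + V)/2 = 3 - V/2)
(47947 + 14372)*(m(y(-1 - 1*(-6), -8), 151) + 34978) = (47947 + 14372)*((3 - ½*151) + 34978) = 62319*((3 - 151/2) + 34978) = 62319*(-145/2 + 34978) = 62319*(69811/2) = 4350551709/2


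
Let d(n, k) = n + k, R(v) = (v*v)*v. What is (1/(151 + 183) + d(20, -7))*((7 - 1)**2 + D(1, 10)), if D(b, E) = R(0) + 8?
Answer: 95546/167 ≈ 572.13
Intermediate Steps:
R(v) = v**3 (R(v) = v**2*v = v**3)
d(n, k) = k + n
D(b, E) = 8 (D(b, E) = 0**3 + 8 = 0 + 8 = 8)
(1/(151 + 183) + d(20, -7))*((7 - 1)**2 + D(1, 10)) = (1/(151 + 183) + (-7 + 20))*((7 - 1)**2 + 8) = (1/334 + 13)*(6**2 + 8) = (1/334 + 13)*(36 + 8) = (4343/334)*44 = 95546/167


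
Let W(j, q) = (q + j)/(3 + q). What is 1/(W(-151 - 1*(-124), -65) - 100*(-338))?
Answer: 31/1047846 ≈ 2.9585e-5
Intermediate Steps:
W(j, q) = (j + q)/(3 + q)
1/(W(-151 - 1*(-124), -65) - 100*(-338)) = 1/(((-151 - 1*(-124)) - 65)/(3 - 65) - 100*(-338)) = 1/(((-151 + 124) - 65)/(-62) + 33800) = 1/(-(-27 - 65)/62 + 33800) = 1/(-1/62*(-92) + 33800) = 1/(46/31 + 33800) = 1/(1047846/31) = 31/1047846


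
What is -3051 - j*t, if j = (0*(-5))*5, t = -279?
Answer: -3051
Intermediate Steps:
j = 0 (j = 0*5 = 0)
-3051 - j*t = -3051 - 0*(-279) = -3051 - 1*0 = -3051 + 0 = -3051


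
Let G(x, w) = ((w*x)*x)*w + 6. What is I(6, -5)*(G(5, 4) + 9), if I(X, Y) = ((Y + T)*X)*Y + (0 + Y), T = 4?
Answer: 10375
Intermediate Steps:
I(X, Y) = Y + X*Y*(4 + Y) (I(X, Y) = ((Y + 4)*X)*Y + (0 + Y) = ((4 + Y)*X)*Y + Y = (X*(4 + Y))*Y + Y = X*Y*(4 + Y) + Y = Y + X*Y*(4 + Y))
G(x, w) = 6 + w**2*x**2 (G(x, w) = (w*x**2)*w + 6 = w**2*x**2 + 6 = 6 + w**2*x**2)
I(6, -5)*(G(5, 4) + 9) = (-5*(1 + 4*6 + 6*(-5)))*((6 + 4**2*5**2) + 9) = (-5*(1 + 24 - 30))*((6 + 16*25) + 9) = (-5*(-5))*((6 + 400) + 9) = 25*(406 + 9) = 25*415 = 10375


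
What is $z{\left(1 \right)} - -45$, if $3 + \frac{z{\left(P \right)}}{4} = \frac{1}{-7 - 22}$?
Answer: $\frac{953}{29} \approx 32.862$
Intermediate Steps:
$z{\left(P \right)} = - \frac{352}{29}$ ($z{\left(P \right)} = -12 + \frac{4}{-7 - 22} = -12 + \frac{4}{-29} = -12 + 4 \left(- \frac{1}{29}\right) = -12 - \frac{4}{29} = - \frac{352}{29}$)
$z{\left(1 \right)} - -45 = - \frac{352}{29} - -45 = - \frac{352}{29} + 45 = \frac{953}{29}$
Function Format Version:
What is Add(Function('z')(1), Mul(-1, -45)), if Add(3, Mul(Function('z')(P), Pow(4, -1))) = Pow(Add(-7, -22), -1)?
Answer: Rational(953, 29) ≈ 32.862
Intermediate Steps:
Function('z')(P) = Rational(-352, 29) (Function('z')(P) = Add(-12, Mul(4, Pow(Add(-7, -22), -1))) = Add(-12, Mul(4, Pow(-29, -1))) = Add(-12, Mul(4, Rational(-1, 29))) = Add(-12, Rational(-4, 29)) = Rational(-352, 29))
Add(Function('z')(1), Mul(-1, -45)) = Add(Rational(-352, 29), Mul(-1, -45)) = Add(Rational(-352, 29), 45) = Rational(953, 29)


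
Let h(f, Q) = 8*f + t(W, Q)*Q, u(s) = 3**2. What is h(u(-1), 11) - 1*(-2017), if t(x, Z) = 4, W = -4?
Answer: 2133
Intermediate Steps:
u(s) = 9
h(f, Q) = 4*Q + 8*f (h(f, Q) = 8*f + 4*Q = 4*Q + 8*f)
h(u(-1), 11) - 1*(-2017) = (4*11 + 8*9) - 1*(-2017) = (44 + 72) + 2017 = 116 + 2017 = 2133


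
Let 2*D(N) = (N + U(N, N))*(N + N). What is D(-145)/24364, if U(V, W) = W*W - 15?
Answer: -3025425/24364 ≈ -124.18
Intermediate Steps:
U(V, W) = -15 + W² (U(V, W) = W² - 15 = -15 + W²)
D(N) = N*(-15 + N + N²) (D(N) = ((N + (-15 + N²))*(N + N))/2 = ((-15 + N + N²)*(2*N))/2 = (2*N*(-15 + N + N²))/2 = N*(-15 + N + N²))
D(-145)/24364 = -145*(-15 - 145 + (-145)²)/24364 = -145*(-15 - 145 + 21025)*(1/24364) = -145*20865*(1/24364) = -3025425*1/24364 = -3025425/24364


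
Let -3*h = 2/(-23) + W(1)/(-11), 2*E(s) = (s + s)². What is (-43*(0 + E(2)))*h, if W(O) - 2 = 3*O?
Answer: -47128/759 ≈ -62.092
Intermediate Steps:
W(O) = 2 + 3*O
E(s) = 2*s² (E(s) = (s + s)²/2 = (2*s)²/2 = (4*s²)/2 = 2*s²)
h = 137/759 (h = -(2/(-23) + (2 + 3*1)/(-11))/3 = -(2*(-1/23) + (2 + 3)*(-1/11))/3 = -(-2/23 + 5*(-1/11))/3 = -(-2/23 - 5/11)/3 = -⅓*(-137/253) = 137/759 ≈ 0.18050)
(-43*(0 + E(2)))*h = -43*(0 + 2*2²)*(137/759) = -43*(0 + 2*4)*(137/759) = -43*(0 + 8)*(137/759) = -43*8*(137/759) = -344*137/759 = -47128/759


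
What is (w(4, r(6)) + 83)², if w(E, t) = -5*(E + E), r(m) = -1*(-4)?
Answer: 1849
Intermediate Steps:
r(m) = 4
w(E, t) = -10*E
(w(4, r(6)) + 83)² = (-10*4 + 83)² = (-40 + 83)² = 43² = 1849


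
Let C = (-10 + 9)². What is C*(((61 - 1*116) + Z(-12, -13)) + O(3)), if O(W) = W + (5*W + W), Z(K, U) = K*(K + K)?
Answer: 254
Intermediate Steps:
Z(K, U) = 2*K² (Z(K, U) = K*(2*K) = 2*K²)
O(W) = 7*W (O(W) = W + 6*W = 7*W)
C = 1 (C = (-1)² = 1)
C*(((61 - 1*116) + Z(-12, -13)) + O(3)) = 1*(((61 - 1*116) + 2*(-12)²) + 7*3) = 1*(((61 - 116) + 2*144) + 21) = 1*((-55 + 288) + 21) = 1*(233 + 21) = 1*254 = 254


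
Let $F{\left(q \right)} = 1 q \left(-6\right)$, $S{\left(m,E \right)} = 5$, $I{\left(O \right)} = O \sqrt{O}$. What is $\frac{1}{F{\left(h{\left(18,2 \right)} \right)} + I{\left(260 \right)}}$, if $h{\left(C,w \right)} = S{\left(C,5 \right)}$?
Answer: $\frac{3}{1757510} + \frac{26 \sqrt{65}}{878755} \approx 0.00024025$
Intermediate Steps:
$I{\left(O \right)} = O^{\frac{3}{2}}$
$h{\left(C,w \right)} = 5$
$F{\left(q \right)} = - 6 q$ ($F{\left(q \right)} = q \left(-6\right) = - 6 q$)
$\frac{1}{F{\left(h{\left(18,2 \right)} \right)} + I{\left(260 \right)}} = \frac{1}{\left(-6\right) 5 + 260^{\frac{3}{2}}} = \frac{1}{-30 + 520 \sqrt{65}}$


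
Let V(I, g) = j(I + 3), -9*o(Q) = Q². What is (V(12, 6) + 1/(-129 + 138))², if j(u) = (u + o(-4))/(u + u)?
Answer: 22201/72900 ≈ 0.30454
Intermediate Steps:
o(Q) = -Q²/9
j(u) = (-16/9 + u)/(2*u) (j(u) = (u - ⅑*(-4)²)/(u + u) = (u - ⅑*16)/((2*u)) = (u - 16/9)*(1/(2*u)) = (-16/9 + u)*(1/(2*u)) = (-16/9 + u)/(2*u))
V(I, g) = (11 + 9*I)/(18*(3 + I)) (V(I, g) = (-16 + 9*(I + 3))/(18*(I + 3)) = (-16 + 9*(3 + I))/(18*(3 + I)) = (-16 + (27 + 9*I))/(18*(3 + I)) = (11 + 9*I)/(18*(3 + I)))
(V(12, 6) + 1/(-129 + 138))² = ((11 + 9*12)/(18*(3 + 12)) + 1/(-129 + 138))² = ((1/18)*(11 + 108)/15 + 1/9)² = ((1/18)*(1/15)*119 + ⅑)² = (119/270 + ⅑)² = (149/270)² = 22201/72900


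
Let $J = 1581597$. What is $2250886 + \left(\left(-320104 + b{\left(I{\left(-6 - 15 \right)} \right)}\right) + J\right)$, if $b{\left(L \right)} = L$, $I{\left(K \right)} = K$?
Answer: $3512358$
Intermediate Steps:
$2250886 + \left(\left(-320104 + b{\left(I{\left(-6 - 15 \right)} \right)}\right) + J\right) = 2250886 + \left(\left(-320104 - 21\right) + 1581597\right) = 2250886 + \left(-320125 + 1581597\right) = 2250886 + 1261472 = 3512358$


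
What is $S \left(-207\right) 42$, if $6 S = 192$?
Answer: $-278208$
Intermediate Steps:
$S = 32$ ($S = \frac{1}{6} \cdot 192 = 32$)
$S \left(-207\right) 42 = 32 \left(-207\right) 42 = \left(-6624\right) 42 = -278208$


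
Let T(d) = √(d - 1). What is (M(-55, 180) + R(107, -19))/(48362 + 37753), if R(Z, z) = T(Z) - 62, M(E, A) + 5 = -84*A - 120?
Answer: -15307/86115 + √106/86115 ≈ -0.17763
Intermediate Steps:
M(E, A) = -125 - 84*A (M(E, A) = -5 + (-84*A - 120) = -5 + (-120 - 84*A) = -125 - 84*A)
T(d) = √(-1 + d)
R(Z, z) = -62 + √(-1 + Z) (R(Z, z) = √(-1 + Z) - 62 = -62 + √(-1 + Z))
(M(-55, 180) + R(107, -19))/(48362 + 37753) = ((-125 - 84*180) + (-62 + √(-1 + 107)))/(48362 + 37753) = ((-125 - 15120) + (-62 + √106))/86115 = (-15245 + (-62 + √106))*(1/86115) = (-15307 + √106)*(1/86115) = -15307/86115 + √106/86115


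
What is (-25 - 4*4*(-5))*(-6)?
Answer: -330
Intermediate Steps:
(-25 - 4*4*(-5))*(-6) = (-25 - 16*(-5))*(-6) = (-25 + 80)*(-6) = 55*(-6) = -330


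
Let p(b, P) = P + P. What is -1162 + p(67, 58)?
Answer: -1046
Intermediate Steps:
p(b, P) = 2*P
-1162 + p(67, 58) = -1162 + 2*58 = -1162 + 116 = -1046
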